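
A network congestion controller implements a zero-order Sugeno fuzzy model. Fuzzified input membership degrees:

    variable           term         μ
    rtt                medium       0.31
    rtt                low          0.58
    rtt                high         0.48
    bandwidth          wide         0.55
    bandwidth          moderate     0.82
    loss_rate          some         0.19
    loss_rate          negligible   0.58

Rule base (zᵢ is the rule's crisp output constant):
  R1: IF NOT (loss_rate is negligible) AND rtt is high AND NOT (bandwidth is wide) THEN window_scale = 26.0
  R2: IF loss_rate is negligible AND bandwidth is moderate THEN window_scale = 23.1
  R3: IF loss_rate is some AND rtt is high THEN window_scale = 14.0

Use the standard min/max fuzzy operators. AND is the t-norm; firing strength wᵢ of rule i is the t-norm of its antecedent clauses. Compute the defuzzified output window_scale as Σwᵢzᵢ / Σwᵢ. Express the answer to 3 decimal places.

22.671

R1 (z=26.0): ¬negligible=1−0.58=0.42, high=0.48, ¬wide=1−0.55=0.45; AND[min(a, b)] → w = 0.42
R2 (z=23.1): negligible=0.58, moderate=0.82; AND[min(a, b)] → w = 0.58
R3 (z=14.0): some=0.19, high=0.48; AND[min(a, b)] → w = 0.19
Weighted average = (0.42·26.0 + 0.58·23.1 + 0.19·14.0) / (0.42 + 0.58 + 0.19)
  = 26.9780 / 1.1900 = 22.671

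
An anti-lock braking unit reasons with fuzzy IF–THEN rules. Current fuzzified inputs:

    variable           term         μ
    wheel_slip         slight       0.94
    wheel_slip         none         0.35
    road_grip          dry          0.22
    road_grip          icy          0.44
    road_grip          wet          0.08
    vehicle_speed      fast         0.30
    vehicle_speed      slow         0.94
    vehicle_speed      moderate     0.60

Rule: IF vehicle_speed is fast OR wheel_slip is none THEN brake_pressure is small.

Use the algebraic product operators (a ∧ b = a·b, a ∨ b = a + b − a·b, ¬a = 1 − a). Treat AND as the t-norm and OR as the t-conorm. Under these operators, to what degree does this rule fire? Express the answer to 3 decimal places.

0.545

firing strength: fast=0.30, none=0.35; OR[a + b − a·b] → w = 0.5450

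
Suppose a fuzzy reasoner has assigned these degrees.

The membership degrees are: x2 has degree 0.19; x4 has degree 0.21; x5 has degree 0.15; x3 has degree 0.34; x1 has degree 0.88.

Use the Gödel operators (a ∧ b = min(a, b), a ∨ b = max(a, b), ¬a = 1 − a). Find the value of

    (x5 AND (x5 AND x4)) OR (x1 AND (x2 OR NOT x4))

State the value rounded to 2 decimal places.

0.79

x5 AND x4 = min(a, b) on (0.15, 0.21) = 0.15
x5 AND (x5 AND x4) = min(a, b) on (0.15, 0.15) = 0.15
NOT x4 = 1 − 0.21 = 0.79
x2 OR NOT x4 = max(a, b) on (0.19, 0.79) = 0.79
x1 AND (x2 OR NOT x4) = min(a, b) on (0.88, 0.79) = 0.79
(x5 AND (x5 AND x4)) OR (x1 AND (x2 OR NOT x4)) = max(a, b) on (0.15, 0.79) = 0.79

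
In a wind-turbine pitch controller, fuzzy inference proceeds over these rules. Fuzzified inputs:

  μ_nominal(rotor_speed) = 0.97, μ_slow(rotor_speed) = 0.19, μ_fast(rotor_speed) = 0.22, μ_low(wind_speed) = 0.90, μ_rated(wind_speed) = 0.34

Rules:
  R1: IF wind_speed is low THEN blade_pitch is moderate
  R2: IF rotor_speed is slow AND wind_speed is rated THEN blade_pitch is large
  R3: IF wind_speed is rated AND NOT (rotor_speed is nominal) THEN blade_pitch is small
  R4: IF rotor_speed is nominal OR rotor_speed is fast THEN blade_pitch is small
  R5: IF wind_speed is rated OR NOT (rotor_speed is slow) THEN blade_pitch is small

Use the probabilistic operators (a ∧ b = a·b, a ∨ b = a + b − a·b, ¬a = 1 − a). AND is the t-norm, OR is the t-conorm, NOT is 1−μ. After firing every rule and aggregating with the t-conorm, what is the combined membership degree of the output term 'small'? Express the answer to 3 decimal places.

0.997

R1: low=0.90 → w = 0.9000
R2: slow=0.19, rated=0.34; AND[a·b] → w = 0.0646
R3: rated=0.34, ¬nominal=1−0.97=0.03; AND[a·b] → w = 0.0102
R4: nominal=0.97, fast=0.22; OR[a + b − a·b] → w = 0.9766
R5: rated=0.34, ¬slow=1−0.19=0.81; OR[a + b − a·b] → w = 0.8746
Rules with consequent 'small': {R3, R4, R5} → strengths 0.0102, 0.9766, 0.8746
Aggregate via t-conorm [a + b − a·b]: 0.9971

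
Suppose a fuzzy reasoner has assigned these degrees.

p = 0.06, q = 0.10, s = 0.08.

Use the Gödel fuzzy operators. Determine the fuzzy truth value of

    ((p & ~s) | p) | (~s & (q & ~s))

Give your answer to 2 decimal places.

~s = 1 − 0.08 = 0.92
p & ~s = min(a, b) on (0.06, 0.92) = 0.06
(p & ~s) | p = max(a, b) on (0.06, 0.06) = 0.06
~s = 1 − 0.08 = 0.92
~s = 1 − 0.08 = 0.92
q & ~s = min(a, b) on (0.10, 0.92) = 0.10
~s & (q & ~s) = min(a, b) on (0.92, 0.10) = 0.10
((p & ~s) | p) | (~s & (q & ~s)) = max(a, b) on (0.06, 0.10) = 0.10

0.10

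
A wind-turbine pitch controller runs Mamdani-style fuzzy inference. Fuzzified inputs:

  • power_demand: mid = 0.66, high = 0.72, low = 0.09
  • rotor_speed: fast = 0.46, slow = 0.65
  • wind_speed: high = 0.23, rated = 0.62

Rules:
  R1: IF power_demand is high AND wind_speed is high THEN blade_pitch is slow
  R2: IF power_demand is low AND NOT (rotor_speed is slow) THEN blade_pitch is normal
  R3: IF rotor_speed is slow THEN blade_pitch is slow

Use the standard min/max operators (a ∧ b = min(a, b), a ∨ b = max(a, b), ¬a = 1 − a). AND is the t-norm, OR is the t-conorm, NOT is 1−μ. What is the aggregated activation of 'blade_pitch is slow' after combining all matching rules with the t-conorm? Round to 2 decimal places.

0.65

R1: high=0.72, high=0.23; AND[min(a, b)] → w = 0.23
R2: low=0.09, ¬slow=1−0.65=0.35; AND[min(a, b)] → w = 0.09
R3: slow=0.65 → w = 0.65
Rules with consequent 'slow': {R1, R3} → strengths 0.23, 0.65
Aggregate via t-conorm [max(a, b)]: 0.65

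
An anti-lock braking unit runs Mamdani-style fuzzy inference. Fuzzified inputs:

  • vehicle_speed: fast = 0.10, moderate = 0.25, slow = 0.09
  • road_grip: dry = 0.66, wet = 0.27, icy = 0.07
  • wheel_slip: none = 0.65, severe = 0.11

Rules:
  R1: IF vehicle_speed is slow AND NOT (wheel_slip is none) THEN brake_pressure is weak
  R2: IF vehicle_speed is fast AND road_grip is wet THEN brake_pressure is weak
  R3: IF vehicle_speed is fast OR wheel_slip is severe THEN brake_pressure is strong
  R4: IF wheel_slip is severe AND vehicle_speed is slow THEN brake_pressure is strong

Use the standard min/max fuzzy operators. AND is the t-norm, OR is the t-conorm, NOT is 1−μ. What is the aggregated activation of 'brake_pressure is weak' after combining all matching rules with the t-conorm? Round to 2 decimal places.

R1: slow=0.09, ¬none=1−0.65=0.35; AND[min(a, b)] → w = 0.09
R2: fast=0.10, wet=0.27; AND[min(a, b)] → w = 0.10
R3: fast=0.10, severe=0.11; OR[max(a, b)] → w = 0.11
R4: severe=0.11, slow=0.09; AND[min(a, b)] → w = 0.09
Rules with consequent 'weak': {R1, R2} → strengths 0.09, 0.10
Aggregate via t-conorm [max(a, b)]: 0.10

0.10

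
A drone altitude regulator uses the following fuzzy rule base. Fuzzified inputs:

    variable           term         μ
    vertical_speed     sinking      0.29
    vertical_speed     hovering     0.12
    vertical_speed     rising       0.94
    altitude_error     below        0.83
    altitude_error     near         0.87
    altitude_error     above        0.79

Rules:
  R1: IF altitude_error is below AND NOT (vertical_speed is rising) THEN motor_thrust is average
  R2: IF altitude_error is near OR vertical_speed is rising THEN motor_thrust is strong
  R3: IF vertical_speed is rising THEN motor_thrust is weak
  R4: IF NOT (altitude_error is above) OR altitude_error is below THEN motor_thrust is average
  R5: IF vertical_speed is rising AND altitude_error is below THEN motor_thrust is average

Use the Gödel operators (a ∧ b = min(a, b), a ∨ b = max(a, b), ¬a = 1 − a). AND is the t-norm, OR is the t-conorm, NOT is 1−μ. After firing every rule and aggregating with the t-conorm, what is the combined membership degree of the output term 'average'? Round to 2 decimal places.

R1: below=0.83, ¬rising=1−0.94=0.06; AND[min(a, b)] → w = 0.06
R2: near=0.87, rising=0.94; OR[max(a, b)] → w = 0.94
R3: rising=0.94 → w = 0.94
R4: ¬above=1−0.79=0.21, below=0.83; OR[max(a, b)] → w = 0.83
R5: rising=0.94, below=0.83; AND[min(a, b)] → w = 0.83
Rules with consequent 'average': {R1, R4, R5} → strengths 0.06, 0.83, 0.83
Aggregate via t-conorm [max(a, b)]: 0.83

0.83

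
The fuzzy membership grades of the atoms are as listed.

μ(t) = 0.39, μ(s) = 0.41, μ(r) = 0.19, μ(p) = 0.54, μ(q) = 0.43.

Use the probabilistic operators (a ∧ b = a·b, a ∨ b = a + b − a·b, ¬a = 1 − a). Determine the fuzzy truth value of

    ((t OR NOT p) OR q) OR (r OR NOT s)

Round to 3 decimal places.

NOT p = 1 − 0.5400 = 0.4600
t OR NOT p = a + b − a·b on (0.3900, 0.4600) = 0.6706
(t OR NOT p) OR q = a + b − a·b on (0.6706, 0.4300) = 0.8122
NOT s = 1 − 0.4100 = 0.5900
r OR NOT s = a + b − a·b on (0.1900, 0.5900) = 0.6679
((t OR NOT p) OR q) OR (r OR NOT s) = a + b − a·b on (0.8122, 0.6679) = 0.9376

0.938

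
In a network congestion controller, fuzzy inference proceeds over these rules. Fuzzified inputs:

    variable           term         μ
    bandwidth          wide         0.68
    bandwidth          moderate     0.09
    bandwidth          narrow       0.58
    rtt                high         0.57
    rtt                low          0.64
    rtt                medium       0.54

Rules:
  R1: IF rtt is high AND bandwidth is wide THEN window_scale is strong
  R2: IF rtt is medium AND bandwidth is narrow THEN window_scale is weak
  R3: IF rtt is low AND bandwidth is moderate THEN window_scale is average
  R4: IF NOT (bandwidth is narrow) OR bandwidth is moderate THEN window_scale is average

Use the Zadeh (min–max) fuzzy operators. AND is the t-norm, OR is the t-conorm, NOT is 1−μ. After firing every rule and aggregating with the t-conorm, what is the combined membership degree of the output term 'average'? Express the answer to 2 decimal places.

0.42

R1: high=0.57, wide=0.68; AND[min(a, b)] → w = 0.57
R2: medium=0.54, narrow=0.58; AND[min(a, b)] → w = 0.54
R3: low=0.64, moderate=0.09; AND[min(a, b)] → w = 0.09
R4: ¬narrow=1−0.58=0.42, moderate=0.09; OR[max(a, b)] → w = 0.42
Rules with consequent 'average': {R3, R4} → strengths 0.09, 0.42
Aggregate via t-conorm [max(a, b)]: 0.42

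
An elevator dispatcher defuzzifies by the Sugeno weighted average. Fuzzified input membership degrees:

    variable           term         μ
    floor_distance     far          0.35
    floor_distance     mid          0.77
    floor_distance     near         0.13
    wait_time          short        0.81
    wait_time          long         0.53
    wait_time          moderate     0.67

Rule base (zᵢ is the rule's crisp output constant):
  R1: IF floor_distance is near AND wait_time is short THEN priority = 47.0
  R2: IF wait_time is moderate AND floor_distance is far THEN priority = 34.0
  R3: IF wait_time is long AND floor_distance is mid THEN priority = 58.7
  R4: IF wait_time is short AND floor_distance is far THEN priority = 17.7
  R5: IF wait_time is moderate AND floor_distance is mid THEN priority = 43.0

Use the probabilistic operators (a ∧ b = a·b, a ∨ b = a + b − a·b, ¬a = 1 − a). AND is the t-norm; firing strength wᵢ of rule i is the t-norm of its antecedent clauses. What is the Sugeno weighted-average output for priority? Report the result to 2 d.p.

41.41

R1 (z=47.0): near=0.13, short=0.81; AND[a·b] → w = 0.1053
R2 (z=34.0): moderate=0.67, far=0.35; AND[a·b] → w = 0.2345
R3 (z=58.7): long=0.53, mid=0.77; AND[a·b] → w = 0.4081
R4 (z=17.7): short=0.81, far=0.35; AND[a·b] → w = 0.2835
R5 (z=43.0): moderate=0.67, mid=0.77; AND[a·b] → w = 0.5159
Weighted average = (0.1053·47.0 + 0.2345·34.0 + 0.4081·58.7 + 0.2835·17.7 + 0.5159·43.0) / (0.1053 + 0.2345 + 0.4081 + 0.2835 + 0.5159)
  = 64.0792 / 1.5473 = 41.41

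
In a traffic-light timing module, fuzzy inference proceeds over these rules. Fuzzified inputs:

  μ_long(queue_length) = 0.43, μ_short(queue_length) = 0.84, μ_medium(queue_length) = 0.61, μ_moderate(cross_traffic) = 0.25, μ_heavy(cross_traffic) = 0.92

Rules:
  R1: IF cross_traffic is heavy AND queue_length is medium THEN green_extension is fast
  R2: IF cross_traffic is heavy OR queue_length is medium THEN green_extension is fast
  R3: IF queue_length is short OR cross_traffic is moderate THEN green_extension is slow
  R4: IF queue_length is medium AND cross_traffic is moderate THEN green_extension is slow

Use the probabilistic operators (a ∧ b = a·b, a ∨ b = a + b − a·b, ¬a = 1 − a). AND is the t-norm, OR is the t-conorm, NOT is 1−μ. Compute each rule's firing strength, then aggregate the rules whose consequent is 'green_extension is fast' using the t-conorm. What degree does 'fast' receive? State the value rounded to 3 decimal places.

R1: heavy=0.92, medium=0.61; AND[a·b] → w = 0.5612
R2: heavy=0.92, medium=0.61; OR[a + b − a·b] → w = 0.9688
R3: short=0.84, moderate=0.25; OR[a + b − a·b] → w = 0.8800
R4: medium=0.61, moderate=0.25; AND[a·b] → w = 0.1525
Rules with consequent 'fast': {R1, R2} → strengths 0.5612, 0.9688
Aggregate via t-conorm [a + b − a·b]: 0.9863

0.986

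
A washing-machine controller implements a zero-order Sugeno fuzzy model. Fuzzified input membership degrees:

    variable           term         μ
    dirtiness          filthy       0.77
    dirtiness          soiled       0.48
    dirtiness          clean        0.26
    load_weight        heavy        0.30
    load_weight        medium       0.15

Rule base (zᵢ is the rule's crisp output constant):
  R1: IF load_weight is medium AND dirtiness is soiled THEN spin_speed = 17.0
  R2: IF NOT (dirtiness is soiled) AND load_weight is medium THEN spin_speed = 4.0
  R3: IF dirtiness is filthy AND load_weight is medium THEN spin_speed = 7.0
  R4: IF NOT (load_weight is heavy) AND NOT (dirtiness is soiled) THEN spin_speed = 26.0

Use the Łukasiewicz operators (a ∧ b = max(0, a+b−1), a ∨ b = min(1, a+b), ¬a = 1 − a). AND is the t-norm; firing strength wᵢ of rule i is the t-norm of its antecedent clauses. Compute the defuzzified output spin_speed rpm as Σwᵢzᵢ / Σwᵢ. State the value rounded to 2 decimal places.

R1 (z=17.0): medium=0.15, soiled=0.48; AND[max(0, a+b−1)] → w = 0.00
R2 (z=4.0): ¬soiled=1−0.48=0.52, medium=0.15; AND[max(0, a+b−1)] → w = 0.00
R3 (z=7.0): filthy=0.77, medium=0.15; AND[max(0, a+b−1)] → w = 0.00
R4 (z=26.0): ¬heavy=1−0.30=0.70, ¬soiled=1−0.48=0.52; AND[max(0, a+b−1)] → w = 0.22
Weighted average = (0.00·17.0 + 0.00·4.0 + 0.00·7.0 + 0.22·26.0) / (0.00 + 0.00 + 0.00 + 0.22)
  = 5.7200 / 0.2200 = 26.00

26.00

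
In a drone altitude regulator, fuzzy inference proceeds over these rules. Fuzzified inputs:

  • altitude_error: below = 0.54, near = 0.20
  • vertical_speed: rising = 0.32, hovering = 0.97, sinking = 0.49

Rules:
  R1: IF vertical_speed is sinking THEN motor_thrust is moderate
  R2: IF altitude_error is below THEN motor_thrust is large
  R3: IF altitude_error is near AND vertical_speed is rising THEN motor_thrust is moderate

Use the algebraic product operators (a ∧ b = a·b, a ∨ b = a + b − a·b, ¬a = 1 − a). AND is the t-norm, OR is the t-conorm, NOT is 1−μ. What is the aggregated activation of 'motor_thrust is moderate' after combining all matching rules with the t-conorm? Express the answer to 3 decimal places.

0.523

R1: sinking=0.49 → w = 0.4900
R2: below=0.54 → w = 0.5400
R3: near=0.20, rising=0.32; AND[a·b] → w = 0.0640
Rules with consequent 'moderate': {R1, R3} → strengths 0.4900, 0.0640
Aggregate via t-conorm [a + b − a·b]: 0.5226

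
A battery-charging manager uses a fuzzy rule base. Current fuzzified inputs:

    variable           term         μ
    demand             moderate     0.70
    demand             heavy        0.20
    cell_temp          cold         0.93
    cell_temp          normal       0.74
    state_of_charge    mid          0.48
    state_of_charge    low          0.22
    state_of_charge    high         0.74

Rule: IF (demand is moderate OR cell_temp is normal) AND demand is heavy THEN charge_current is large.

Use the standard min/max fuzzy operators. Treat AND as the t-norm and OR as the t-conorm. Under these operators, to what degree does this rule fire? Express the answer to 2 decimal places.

0.20

firing strength: (moderate=0.70 OR normal=0.74) = 0.74; AND[min(a, b)] with heavy=0.20 → w = 0.20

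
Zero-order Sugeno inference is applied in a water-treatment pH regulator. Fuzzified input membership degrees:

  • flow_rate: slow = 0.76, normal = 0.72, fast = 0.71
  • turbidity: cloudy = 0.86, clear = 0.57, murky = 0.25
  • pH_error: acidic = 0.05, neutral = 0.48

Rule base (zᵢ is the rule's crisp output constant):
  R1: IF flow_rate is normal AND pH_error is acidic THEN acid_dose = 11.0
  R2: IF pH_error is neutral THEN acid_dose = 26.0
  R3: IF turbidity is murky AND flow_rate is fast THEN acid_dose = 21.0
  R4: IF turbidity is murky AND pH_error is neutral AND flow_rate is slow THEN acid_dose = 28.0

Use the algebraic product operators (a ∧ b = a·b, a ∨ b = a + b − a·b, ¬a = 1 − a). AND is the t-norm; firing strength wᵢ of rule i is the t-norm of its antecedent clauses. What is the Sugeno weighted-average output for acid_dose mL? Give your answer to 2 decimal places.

R1 (z=11.0): normal=0.72, acidic=0.05; AND[a·b] → w = 0.0360
R2 (z=26.0): neutral=0.48 → w = 0.4800
R3 (z=21.0): murky=0.25, fast=0.71; AND[a·b] → w = 0.1775
R4 (z=28.0): murky=0.25, neutral=0.48, slow=0.76; AND[a·b] → w = 0.0912
Weighted average = (0.0360·11.0 + 0.4800·26.0 + 0.1775·21.0 + 0.0912·28.0) / (0.0360 + 0.4800 + 0.1775 + 0.0912)
  = 19.1571 / 0.7847 = 24.41

24.41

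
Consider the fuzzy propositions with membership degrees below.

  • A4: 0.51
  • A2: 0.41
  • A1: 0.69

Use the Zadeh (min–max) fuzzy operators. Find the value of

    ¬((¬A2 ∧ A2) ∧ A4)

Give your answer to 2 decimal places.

0.59

¬A2 = 1 − 0.41 = 0.59
¬A2 ∧ A2 = min(a, b) on (0.59, 0.41) = 0.41
(¬A2 ∧ A2) ∧ A4 = min(a, b) on (0.41, 0.51) = 0.41
¬((¬A2 ∧ A2) ∧ A4) = 1 − 0.41 = 0.59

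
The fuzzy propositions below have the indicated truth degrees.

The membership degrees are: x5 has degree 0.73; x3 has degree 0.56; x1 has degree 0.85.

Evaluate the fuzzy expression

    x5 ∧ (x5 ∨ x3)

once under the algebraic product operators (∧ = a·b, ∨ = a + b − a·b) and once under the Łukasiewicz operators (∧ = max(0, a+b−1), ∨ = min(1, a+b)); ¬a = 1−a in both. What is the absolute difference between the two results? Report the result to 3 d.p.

0.087

Under algebraic product:
  x5 ∨ x3 = a + b − a·b on (0.7300, 0.5600) = 0.8812
  x5 ∧ (x5 ∨ x3) = a·b on (0.7300, 0.8812) = 0.6433
  → value = 0.6433
Under Łukasiewicz:
  x5 ∨ x3 = min(1, a+b) on (0.73, 0.56) = 1.00
  x5 ∧ (x5 ∨ x3) = max(0, a+b−1) on (0.73, 1.00) = 0.73
  → value = 0.7300
|0.6433 − 0.7300| = 0.087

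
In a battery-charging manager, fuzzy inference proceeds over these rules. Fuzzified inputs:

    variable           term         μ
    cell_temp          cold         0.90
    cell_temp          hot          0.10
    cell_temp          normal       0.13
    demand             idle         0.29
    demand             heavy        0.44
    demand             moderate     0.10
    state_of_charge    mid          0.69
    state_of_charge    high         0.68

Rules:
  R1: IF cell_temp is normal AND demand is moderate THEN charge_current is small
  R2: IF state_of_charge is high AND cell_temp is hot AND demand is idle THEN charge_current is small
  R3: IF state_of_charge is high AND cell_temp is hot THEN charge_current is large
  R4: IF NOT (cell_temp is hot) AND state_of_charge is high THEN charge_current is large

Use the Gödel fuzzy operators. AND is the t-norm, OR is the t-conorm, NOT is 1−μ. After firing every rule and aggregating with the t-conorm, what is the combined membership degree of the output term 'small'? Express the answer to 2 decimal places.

R1: normal=0.13, moderate=0.10; AND[min(a, b)] → w = 0.10
R2: high=0.68, hot=0.10, idle=0.29; AND[min(a, b)] → w = 0.10
R3: high=0.68, hot=0.10; AND[min(a, b)] → w = 0.10
R4: ¬hot=1−0.10=0.90, high=0.68; AND[min(a, b)] → w = 0.68
Rules with consequent 'small': {R1, R2} → strengths 0.10, 0.10
Aggregate via t-conorm [max(a, b)]: 0.10

0.10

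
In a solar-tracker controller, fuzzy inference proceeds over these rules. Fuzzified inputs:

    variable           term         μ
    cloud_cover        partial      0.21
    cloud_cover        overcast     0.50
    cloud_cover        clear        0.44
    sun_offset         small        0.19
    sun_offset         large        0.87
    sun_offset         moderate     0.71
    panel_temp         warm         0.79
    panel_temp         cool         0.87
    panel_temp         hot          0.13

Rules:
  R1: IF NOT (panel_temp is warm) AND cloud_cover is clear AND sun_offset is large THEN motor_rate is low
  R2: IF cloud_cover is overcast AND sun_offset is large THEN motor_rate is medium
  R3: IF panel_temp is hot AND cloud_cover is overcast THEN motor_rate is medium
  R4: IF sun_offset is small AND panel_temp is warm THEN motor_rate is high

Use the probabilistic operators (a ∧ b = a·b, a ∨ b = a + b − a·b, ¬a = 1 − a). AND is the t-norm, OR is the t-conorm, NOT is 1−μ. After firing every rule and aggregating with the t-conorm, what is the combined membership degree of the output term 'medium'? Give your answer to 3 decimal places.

R1: ¬warm=1−0.79=0.21, clear=0.44, large=0.87; AND[a·b] → w = 0.0804
R2: overcast=0.50, large=0.87; AND[a·b] → w = 0.4350
R3: hot=0.13, overcast=0.50; AND[a·b] → w = 0.0650
R4: small=0.19, warm=0.79; AND[a·b] → w = 0.1501
Rules with consequent 'medium': {R2, R3} → strengths 0.4350, 0.0650
Aggregate via t-conorm [a + b − a·b]: 0.4717

0.472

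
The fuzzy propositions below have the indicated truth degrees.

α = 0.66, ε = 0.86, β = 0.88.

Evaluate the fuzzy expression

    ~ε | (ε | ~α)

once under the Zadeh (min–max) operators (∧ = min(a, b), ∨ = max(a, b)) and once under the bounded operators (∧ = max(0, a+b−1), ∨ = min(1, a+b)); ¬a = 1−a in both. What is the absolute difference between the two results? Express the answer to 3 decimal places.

0.140

Under Zadeh (min–max):
  ~ε = 1 − 0.86 = 0.14
  ~α = 1 − 0.66 = 0.34
  ε | ~α = max(a, b) on (0.86, 0.34) = 0.86
  ~ε | (ε | ~α) = max(a, b) on (0.14, 0.86) = 0.86
  → value = 0.8600
Under bounded:
  ~ε = 1 − 0.86 = 0.14
  ~α = 1 − 0.66 = 0.34
  ε | ~α = min(1, a+b) on (0.86, 0.34) = 1.00
  ~ε | (ε | ~α) = min(1, a+b) on (0.14, 1.00) = 1.00
  → value = 1.0000
|0.8600 − 1.0000| = 0.140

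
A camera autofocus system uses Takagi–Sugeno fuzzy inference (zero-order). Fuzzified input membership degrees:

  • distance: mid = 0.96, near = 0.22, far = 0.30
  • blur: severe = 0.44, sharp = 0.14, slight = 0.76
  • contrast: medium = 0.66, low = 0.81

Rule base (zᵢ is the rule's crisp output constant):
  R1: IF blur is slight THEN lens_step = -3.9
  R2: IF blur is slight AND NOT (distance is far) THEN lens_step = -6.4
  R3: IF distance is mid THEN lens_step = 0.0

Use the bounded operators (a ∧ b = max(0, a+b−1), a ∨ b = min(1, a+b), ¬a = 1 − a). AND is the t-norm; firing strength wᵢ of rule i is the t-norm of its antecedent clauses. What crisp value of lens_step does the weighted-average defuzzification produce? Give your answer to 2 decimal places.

R1 (z=-3.9): slight=0.76 → w = 0.76
R2 (z=-6.4): slight=0.76, ¬far=1−0.30=0.70; AND[max(0, a+b−1)] → w = 0.46
R3 (z=0.0): mid=0.96 → w = 0.96
Weighted average = (0.76·-3.9 + 0.46·-6.4 + 0.96·0.0) / (0.76 + 0.46 + 0.96)
  = -5.9080 / 2.1800 = -2.71

-2.71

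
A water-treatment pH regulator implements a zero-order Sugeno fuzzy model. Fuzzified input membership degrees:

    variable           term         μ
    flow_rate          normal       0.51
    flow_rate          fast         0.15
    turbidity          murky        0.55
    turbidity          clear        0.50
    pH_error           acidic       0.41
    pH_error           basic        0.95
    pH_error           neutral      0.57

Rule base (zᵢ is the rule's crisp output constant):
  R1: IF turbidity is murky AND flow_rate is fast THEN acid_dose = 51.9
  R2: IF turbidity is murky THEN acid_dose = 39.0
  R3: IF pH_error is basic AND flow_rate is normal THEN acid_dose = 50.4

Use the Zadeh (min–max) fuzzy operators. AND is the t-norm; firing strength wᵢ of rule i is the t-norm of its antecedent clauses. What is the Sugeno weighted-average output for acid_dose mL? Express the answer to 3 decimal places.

R1 (z=51.9): murky=0.55, fast=0.15; AND[min(a, b)] → w = 0.15
R2 (z=39.0): murky=0.55 → w = 0.55
R3 (z=50.4): basic=0.95, normal=0.51; AND[min(a, b)] → w = 0.51
Weighted average = (0.15·51.9 + 0.55·39.0 + 0.51·50.4) / (0.15 + 0.55 + 0.51)
  = 54.9390 / 1.2100 = 45.404

45.404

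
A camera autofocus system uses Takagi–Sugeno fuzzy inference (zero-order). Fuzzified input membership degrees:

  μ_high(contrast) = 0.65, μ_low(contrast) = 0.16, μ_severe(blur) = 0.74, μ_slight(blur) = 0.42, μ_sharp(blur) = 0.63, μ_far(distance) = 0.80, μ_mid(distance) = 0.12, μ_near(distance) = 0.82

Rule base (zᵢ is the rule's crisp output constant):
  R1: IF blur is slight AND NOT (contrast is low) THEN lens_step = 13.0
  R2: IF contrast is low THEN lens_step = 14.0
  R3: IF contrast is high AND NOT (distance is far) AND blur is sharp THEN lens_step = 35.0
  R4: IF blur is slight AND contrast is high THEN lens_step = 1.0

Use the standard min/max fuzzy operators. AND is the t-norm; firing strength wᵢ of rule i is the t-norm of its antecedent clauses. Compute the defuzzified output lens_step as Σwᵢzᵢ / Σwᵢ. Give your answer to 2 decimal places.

12.60

R1 (z=13.0): slight=0.42, ¬low=1−0.16=0.84; AND[min(a, b)] → w = 0.42
R2 (z=14.0): low=0.16 → w = 0.16
R3 (z=35.0): high=0.65, ¬far=1−0.80=0.20, sharp=0.63; AND[min(a, b)] → w = 0.20
R4 (z=1.0): slight=0.42, high=0.65; AND[min(a, b)] → w = 0.42
Weighted average = (0.42·13.0 + 0.16·14.0 + 0.20·35.0 + 0.42·1.0) / (0.42 + 0.16 + 0.20 + 0.42)
  = 15.1200 / 1.2000 = 12.60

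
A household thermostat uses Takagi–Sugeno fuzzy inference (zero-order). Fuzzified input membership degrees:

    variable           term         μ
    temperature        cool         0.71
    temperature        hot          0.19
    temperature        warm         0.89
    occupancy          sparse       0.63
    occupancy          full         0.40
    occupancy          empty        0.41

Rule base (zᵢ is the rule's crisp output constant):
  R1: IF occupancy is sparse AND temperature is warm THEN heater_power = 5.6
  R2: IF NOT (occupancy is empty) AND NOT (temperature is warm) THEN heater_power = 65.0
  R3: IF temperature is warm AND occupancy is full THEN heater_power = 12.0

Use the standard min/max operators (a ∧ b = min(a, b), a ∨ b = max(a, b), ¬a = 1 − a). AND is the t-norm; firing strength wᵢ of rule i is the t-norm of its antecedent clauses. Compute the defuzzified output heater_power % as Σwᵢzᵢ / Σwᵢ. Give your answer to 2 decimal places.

R1 (z=5.6): sparse=0.63, warm=0.89; AND[min(a, b)] → w = 0.63
R2 (z=65.0): ¬empty=1−0.41=0.59, ¬warm=1−0.89=0.11; AND[min(a, b)] → w = 0.11
R3 (z=12.0): warm=0.89, full=0.40; AND[min(a, b)] → w = 0.40
Weighted average = (0.63·5.6 + 0.11·65.0 + 0.40·12.0) / (0.63 + 0.11 + 0.40)
  = 15.4780 / 1.1400 = 13.58

13.58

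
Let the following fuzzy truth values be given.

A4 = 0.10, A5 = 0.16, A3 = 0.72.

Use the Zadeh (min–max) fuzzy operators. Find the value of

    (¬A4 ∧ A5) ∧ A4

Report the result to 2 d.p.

¬A4 = 1 − 0.10 = 0.90
¬A4 ∧ A5 = min(a, b) on (0.90, 0.16) = 0.16
(¬A4 ∧ A5) ∧ A4 = min(a, b) on (0.16, 0.10) = 0.10

0.10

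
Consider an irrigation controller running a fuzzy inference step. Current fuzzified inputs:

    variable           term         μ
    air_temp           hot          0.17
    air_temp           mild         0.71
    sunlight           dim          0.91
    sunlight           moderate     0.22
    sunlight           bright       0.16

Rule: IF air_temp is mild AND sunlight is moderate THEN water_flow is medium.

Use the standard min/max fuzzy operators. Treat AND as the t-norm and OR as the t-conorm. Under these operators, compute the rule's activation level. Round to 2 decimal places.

firing strength: mild=0.71, moderate=0.22; AND[min(a, b)] → w = 0.22

0.22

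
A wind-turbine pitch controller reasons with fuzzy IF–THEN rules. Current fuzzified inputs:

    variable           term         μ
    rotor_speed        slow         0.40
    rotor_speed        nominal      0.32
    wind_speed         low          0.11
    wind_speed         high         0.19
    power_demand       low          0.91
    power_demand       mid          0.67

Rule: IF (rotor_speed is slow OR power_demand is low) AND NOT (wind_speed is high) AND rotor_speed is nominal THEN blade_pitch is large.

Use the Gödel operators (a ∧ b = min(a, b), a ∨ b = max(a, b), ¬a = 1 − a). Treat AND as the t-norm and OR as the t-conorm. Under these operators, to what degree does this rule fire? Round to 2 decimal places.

firing strength: (slow=0.40 OR low=0.91) = 0.91; AND[min(a, b)] with ¬high=1−0.19=0.81, nominal=0.32 → w = 0.32

0.32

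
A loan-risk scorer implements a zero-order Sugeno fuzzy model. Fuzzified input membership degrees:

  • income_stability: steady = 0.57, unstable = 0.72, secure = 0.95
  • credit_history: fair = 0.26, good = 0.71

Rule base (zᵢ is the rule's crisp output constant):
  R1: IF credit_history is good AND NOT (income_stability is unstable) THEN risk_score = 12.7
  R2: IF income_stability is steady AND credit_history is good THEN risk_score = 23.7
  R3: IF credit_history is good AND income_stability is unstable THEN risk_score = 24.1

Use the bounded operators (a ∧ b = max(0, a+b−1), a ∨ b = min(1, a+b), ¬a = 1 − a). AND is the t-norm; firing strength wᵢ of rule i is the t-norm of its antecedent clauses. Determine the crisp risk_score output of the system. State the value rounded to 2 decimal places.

R1 (z=12.7): good=0.71, ¬unstable=1−0.72=0.28; AND[max(0, a+b−1)] → w = 0.00
R2 (z=23.7): steady=0.57, good=0.71; AND[max(0, a+b−1)] → w = 0.28
R3 (z=24.1): good=0.71, unstable=0.72; AND[max(0, a+b−1)] → w = 0.43
Weighted average = (0.00·12.7 + 0.28·23.7 + 0.43·24.1) / (0.00 + 0.28 + 0.43)
  = 16.9990 / 0.7100 = 23.94

23.94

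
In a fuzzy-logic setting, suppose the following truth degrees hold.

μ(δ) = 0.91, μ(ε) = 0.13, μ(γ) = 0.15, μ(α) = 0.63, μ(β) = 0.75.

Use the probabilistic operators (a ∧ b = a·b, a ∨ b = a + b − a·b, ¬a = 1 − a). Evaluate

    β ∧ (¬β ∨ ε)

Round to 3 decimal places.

0.261

¬β = 1 − 0.7500 = 0.2500
¬β ∨ ε = a + b − a·b on (0.2500, 0.1300) = 0.3475
β ∧ (¬β ∨ ε) = a·b on (0.7500, 0.3475) = 0.2606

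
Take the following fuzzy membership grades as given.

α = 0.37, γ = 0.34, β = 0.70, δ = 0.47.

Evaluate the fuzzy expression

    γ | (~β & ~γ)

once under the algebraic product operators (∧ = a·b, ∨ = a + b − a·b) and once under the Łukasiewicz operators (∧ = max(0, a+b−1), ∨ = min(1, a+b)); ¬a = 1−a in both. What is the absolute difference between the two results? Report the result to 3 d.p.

0.131

Under algebraic product:
  ~β = 1 − 0.7000 = 0.3000
  ~γ = 1 − 0.3400 = 0.6600
  ~β & ~γ = a·b on (0.3000, 0.6600) = 0.1980
  γ | (~β & ~γ) = a + b − a·b on (0.3400, 0.1980) = 0.4707
  → value = 0.4707
Under Łukasiewicz:
  ~β = 1 − 0.70 = 0.30
  ~γ = 1 − 0.34 = 0.66
  ~β & ~γ = max(0, a+b−1) on (0.30, 0.66) = 0.00
  γ | (~β & ~γ) = min(1, a+b) on (0.34, 0.00) = 0.34
  → value = 0.3400
|0.4707 − 0.3400| = 0.131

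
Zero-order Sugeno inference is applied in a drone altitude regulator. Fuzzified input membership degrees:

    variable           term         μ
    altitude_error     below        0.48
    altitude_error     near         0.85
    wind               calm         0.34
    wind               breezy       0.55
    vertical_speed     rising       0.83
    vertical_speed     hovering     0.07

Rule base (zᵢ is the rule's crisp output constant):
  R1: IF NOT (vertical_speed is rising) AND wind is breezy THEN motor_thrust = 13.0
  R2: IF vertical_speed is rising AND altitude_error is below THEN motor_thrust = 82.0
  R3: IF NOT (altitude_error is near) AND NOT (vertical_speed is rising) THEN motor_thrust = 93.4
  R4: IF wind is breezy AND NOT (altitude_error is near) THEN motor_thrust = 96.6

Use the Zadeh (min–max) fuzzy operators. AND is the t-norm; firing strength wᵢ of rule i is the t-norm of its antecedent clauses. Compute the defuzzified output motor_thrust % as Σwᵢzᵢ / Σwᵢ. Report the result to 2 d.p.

73.76

R1 (z=13.0): ¬rising=1−0.83=0.17, breezy=0.55; AND[min(a, b)] → w = 0.17
R2 (z=82.0): rising=0.83, below=0.48; AND[min(a, b)] → w = 0.48
R3 (z=93.4): ¬near=1−0.85=0.15, ¬rising=1−0.83=0.17; AND[min(a, b)] → w = 0.15
R4 (z=96.6): breezy=0.55, ¬near=1−0.85=0.15; AND[min(a, b)] → w = 0.15
Weighted average = (0.17·13.0 + 0.48·82.0 + 0.15·93.4 + 0.15·96.6) / (0.17 + 0.48 + 0.15 + 0.15)
  = 70.0700 / 0.9500 = 73.76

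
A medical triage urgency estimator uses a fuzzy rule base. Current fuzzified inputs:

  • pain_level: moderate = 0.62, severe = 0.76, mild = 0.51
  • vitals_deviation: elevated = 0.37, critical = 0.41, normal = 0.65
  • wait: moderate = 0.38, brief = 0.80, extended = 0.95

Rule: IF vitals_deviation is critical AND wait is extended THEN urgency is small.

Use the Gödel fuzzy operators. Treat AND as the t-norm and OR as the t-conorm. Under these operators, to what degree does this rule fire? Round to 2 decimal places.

firing strength: critical=0.41, extended=0.95; AND[min(a, b)] → w = 0.41

0.41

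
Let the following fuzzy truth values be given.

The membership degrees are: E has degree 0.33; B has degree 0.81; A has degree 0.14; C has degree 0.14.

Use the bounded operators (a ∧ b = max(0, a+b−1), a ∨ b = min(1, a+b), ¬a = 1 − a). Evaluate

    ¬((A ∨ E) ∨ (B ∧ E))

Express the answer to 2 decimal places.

A ∨ E = min(1, a+b) on (0.14, 0.33) = 0.47
B ∧ E = max(0, a+b−1) on (0.81, 0.33) = 0.14
(A ∨ E) ∨ (B ∧ E) = min(1, a+b) on (0.47, 0.14) = 0.61
¬((A ∨ E) ∨ (B ∧ E)) = 1 − 0.61 = 0.39

0.39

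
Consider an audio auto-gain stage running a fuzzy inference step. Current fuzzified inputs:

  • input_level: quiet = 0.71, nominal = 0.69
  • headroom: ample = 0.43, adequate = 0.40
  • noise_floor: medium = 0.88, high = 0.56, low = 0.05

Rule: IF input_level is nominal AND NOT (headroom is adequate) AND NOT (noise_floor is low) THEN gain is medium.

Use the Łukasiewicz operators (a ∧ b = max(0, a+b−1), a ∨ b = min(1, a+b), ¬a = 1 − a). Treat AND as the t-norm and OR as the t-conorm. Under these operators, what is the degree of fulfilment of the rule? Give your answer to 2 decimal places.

0.24

firing strength: nominal=0.69, ¬adequate=1−0.40=0.60, ¬low=1−0.05=0.95; AND[max(0, a+b−1)] → w = 0.24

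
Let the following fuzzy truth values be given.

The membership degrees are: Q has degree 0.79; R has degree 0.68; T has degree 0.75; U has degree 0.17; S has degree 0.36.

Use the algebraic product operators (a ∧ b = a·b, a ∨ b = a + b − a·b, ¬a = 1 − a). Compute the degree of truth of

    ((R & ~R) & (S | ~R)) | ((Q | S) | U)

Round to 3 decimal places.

0.902

~R = 1 − 0.6800 = 0.3200
R & ~R = a·b on (0.6800, 0.3200) = 0.2176
~R = 1 − 0.6800 = 0.3200
S | ~R = a + b − a·b on (0.3600, 0.3200) = 0.5648
(R & ~R) & (S | ~R) = a·b on (0.2176, 0.5648) = 0.1229
Q | S = a + b − a·b on (0.7900, 0.3600) = 0.8656
(Q | S) | U = a + b − a·b on (0.8656, 0.1700) = 0.8884
((R & ~R) & (S | ~R)) | ((Q | S) | U) = a + b − a·b on (0.1229, 0.8884) = 0.9022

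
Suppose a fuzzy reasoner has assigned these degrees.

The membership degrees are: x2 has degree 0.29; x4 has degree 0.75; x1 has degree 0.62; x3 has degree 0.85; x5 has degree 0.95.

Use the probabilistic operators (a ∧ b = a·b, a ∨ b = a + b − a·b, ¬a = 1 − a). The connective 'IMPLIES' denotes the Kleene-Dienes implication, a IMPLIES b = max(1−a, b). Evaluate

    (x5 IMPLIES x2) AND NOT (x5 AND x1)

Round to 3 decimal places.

x5 IMPLIES x2  [Kleene-Dienes: max(1−a, b)] with a=0.9500, b=0.2900 → 0.2900
x5 AND x1 = a·b on (0.9500, 0.6200) = 0.5890
NOT (x5 AND x1) = 1 − 0.5890 = 0.4110
(x5 IMPLIES x2) AND NOT (x5 AND x1) = a·b on (0.2900, 0.4110) = 0.1192

0.119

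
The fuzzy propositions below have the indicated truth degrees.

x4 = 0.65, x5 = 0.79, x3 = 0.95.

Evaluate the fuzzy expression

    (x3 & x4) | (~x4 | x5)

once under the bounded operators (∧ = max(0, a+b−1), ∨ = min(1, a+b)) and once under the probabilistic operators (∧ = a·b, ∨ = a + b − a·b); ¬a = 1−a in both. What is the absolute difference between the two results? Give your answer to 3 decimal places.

Under bounded:
  x3 & x4 = max(0, a+b−1) on (0.95, 0.65) = 0.60
  ~x4 = 1 − 0.65 = 0.35
  ~x4 | x5 = min(1, a+b) on (0.35, 0.79) = 1.00
  (x3 & x4) | (~x4 | x5) = min(1, a+b) on (0.60, 1.00) = 1.00
  → value = 1.0000
Under probabilistic:
  x3 & x4 = a·b on (0.9500, 0.6500) = 0.6175
  ~x4 = 1 − 0.6500 = 0.3500
  ~x4 | x5 = a + b − a·b on (0.3500, 0.7900) = 0.8635
  (x3 & x4) | (~x4 | x5) = a + b − a·b on (0.6175, 0.8635) = 0.9478
  → value = 0.9478
|1.0000 − 0.9478| = 0.052

0.052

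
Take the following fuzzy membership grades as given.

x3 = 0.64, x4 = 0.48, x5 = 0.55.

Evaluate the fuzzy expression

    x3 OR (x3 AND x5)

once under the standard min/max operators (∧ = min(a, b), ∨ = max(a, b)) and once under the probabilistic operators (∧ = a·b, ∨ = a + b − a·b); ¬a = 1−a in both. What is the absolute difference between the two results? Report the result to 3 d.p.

Under standard min/max:
  x3 AND x5 = min(a, b) on (0.64, 0.55) = 0.55
  x3 OR (x3 AND x5) = max(a, b) on (0.64, 0.55) = 0.64
  → value = 0.6400
Under probabilistic:
  x3 AND x5 = a·b on (0.6400, 0.5500) = 0.3520
  x3 OR (x3 AND x5) = a + b − a·b on (0.6400, 0.3520) = 0.7667
  → value = 0.7667
|0.6400 − 0.7667| = 0.127

0.127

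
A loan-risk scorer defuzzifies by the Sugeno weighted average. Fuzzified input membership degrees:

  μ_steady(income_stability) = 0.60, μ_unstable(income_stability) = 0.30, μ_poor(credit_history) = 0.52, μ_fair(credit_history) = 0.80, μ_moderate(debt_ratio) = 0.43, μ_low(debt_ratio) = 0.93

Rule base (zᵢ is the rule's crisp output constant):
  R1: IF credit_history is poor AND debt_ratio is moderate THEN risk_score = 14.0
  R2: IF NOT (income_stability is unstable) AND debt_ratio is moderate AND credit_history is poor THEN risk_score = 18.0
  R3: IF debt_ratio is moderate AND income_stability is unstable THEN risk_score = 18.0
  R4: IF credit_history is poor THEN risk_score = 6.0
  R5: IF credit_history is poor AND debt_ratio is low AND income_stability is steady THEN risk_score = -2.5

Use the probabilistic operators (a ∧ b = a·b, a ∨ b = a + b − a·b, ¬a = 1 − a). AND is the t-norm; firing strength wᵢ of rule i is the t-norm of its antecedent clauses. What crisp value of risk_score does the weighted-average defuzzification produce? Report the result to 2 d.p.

8.08

R1 (z=14.0): poor=0.52, moderate=0.43; AND[a·b] → w = 0.2236
R2 (z=18.0): ¬unstable=1−0.30=0.70, moderate=0.43, poor=0.52; AND[a·b] → w = 0.1565
R3 (z=18.0): moderate=0.43, unstable=0.30; AND[a·b] → w = 0.1290
R4 (z=6.0): poor=0.52 → w = 0.5200
R5 (z=-2.5): poor=0.52, low=0.93, steady=0.60; AND[a·b] → w = 0.2902
Weighted average = (0.2236·14.0 + 0.1565·18.0 + 0.1290·18.0 + 0.5200·6.0 + 0.2902·-2.5) / (0.2236 + 0.1565 + 0.1290 + 0.5200 + 0.2902)
  = 10.6644 / 1.3193 = 8.08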